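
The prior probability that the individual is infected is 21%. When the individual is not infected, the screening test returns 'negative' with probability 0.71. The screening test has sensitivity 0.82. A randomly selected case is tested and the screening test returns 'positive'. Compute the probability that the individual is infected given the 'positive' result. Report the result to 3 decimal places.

Let H be the event that the individual is infected. P(H) = 0.21, so P(¬H) = 0.79. With E the 'positive' result, P(E|H) = 0.82 and P(E|¬H) = 0.29.
P(E) = 0.82·0.21 + 0.29·0.79 = 0.17220 + 0.22910 = 0.40130.
By Bayes' theorem, P(H|E) = 0.17220 / 0.40130 = 0.429.

P(H | E) ≈ 0.429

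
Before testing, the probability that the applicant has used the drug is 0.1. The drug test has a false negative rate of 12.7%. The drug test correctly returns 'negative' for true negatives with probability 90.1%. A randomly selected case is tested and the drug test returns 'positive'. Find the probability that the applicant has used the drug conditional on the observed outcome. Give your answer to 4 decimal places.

Write H for 'the applicant has used the drug'. Prior odds H:¬H = 0.1/0.9 = 0.11111. For the 'positive' outcome, the likelihood ratio is 0.873/0.099 = 8.8182.
Posterior odds = 0.11111 × 8.8182 = 0.97980, so P(H|E) = 0.97980/(1+0.97980) = 0.4949.

P(H | E) ≈ 0.4949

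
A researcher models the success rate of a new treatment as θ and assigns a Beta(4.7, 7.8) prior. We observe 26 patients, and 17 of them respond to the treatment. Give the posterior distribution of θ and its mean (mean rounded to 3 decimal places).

Posterior: Beta(21.7, 16.8); mean ≈ 0.564

Observing 17 successes and 9 failures updates Beta(4.7, 7.8) by adding the success and failure counts to the two shape parameters: α = 4.7+17 = 21.7, β = 7.8+9 = 16.8.
E[θ | data] = 21.7/(21.7+16.8) = 0.564.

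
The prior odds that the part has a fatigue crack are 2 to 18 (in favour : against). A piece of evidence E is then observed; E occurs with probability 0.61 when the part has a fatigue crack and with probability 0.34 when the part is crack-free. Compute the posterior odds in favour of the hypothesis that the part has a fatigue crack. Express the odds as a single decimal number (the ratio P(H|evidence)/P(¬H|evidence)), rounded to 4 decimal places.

Prior odds = 2/18 = 0.11111. In log-odds, ln(0.11111) = -2.1972.
Add log likelihood ratio: ln(1.7941) = 0.58451.
Posterior log-odds = -1.6127, so posterior odds = exp(-1.6127) = 0.19935.

Posterior odds ≈ 0.1993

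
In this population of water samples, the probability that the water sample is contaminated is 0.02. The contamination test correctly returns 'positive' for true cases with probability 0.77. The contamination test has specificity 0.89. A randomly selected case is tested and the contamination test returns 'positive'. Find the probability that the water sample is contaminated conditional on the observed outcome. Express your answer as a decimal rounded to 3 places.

P(H | E) ≈ 0.125

Write H for 'the water sample is contaminated'. Prior odds H:¬H = 0.02/0.98 = 0.020408. For the 'positive' outcome, the likelihood ratio is 0.77/0.11 = 7.0000.
Posterior odds = 0.020408 × 7.0000 = 0.14286, so P(H|E) = 0.14286/(1+0.14286) = 0.125.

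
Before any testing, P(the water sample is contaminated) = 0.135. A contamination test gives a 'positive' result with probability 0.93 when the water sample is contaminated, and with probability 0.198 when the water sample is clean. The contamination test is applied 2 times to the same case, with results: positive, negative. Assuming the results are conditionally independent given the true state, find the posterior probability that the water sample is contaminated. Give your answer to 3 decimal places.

Let H be the event that the water sample is contaminated; start with P(H) = 0.135. P('positive'|H) = 0.93, P('positive'|¬H) = 0.198.
Update on result 1 ('positive'): P(H) ← 0.93·0.1350 / (0.93·0.1350 + 0.198·0.8650) = 0.12555/0.29682 = 0.4230.
Update on result 2 ('negative'): P(H) ← 0.07·0.4230 / (0.07·0.4230 + 0.802·0.5770) = 0.029609/0.49238 = 0.0601.

Posterior P(H) ≈ 0.060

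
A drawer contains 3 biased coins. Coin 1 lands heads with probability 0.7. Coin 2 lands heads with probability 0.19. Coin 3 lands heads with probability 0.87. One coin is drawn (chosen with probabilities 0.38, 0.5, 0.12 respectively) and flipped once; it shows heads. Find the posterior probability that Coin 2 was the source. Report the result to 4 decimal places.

P(heads|C1) = 0.7; P(heads|C2) = 0.19; P(heads|C3) = 0.87.
Prior × likelihood for each source: 0.38·0.7=0.2660, 0.5·0.19=0.09500, 0.12·0.87=0.1044. Summing gives P(heads) = 0.46540.
P(Coin 2 | heads) = 0.09500 / 0.46540 = 0.2041.

Posterior probability ≈ 0.2041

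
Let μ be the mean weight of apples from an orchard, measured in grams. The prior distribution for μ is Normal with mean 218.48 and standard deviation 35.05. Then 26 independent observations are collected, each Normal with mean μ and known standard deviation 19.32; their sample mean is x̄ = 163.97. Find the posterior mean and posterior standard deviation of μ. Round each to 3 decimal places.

With known σ, the Normal prior is conjugate. Weight on the data is w = (n/σ²)/(n/σ² + 1/τ₀²) = 0.0696561/(0.0696561+0.00081400) = 0.98845.
Posterior mean = w·x̄ + (1−w)·μ₀ = 0.98845·163.97 + 0.011551·218.48 = 164.600. Posterior variance = 1/(0.0696561+0.00081400) = 14.1904, so SD = 3.767.

Posterior mean ≈ 164.600; posterior SD ≈ 3.767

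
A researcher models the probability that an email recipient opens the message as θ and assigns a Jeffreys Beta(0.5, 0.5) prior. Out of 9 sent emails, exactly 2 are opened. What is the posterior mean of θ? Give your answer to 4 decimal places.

Posterior mean ≈ 0.2500

Observing 2 successes and 7 failures updates Beta(0.5, 0.5) by adding the success and failure counts to the two shape parameters: α = 0.5+2 = 2.5, β = 0.5+7 = 7.5.
Posterior mean = α/(α+β) = 2.5/10 = 0.2500.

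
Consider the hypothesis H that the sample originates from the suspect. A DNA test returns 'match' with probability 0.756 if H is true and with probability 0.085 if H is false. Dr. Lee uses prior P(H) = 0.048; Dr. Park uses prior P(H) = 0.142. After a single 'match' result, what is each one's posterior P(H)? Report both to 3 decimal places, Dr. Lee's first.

Dr. Lee: 0.310; Dr. Park: 0.595

The likelihood ratio for a 'match' result is 0.756/0.085 = 8.8941.
Dr. Lee: prior odds 0.048/0.952 = 0.050420; posterior odds 0.44844; posterior probability 0.310.
Dr. Park: prior odds 0.142/0.858 = 0.16550; posterior odds 1.4720; posterior probability 0.595.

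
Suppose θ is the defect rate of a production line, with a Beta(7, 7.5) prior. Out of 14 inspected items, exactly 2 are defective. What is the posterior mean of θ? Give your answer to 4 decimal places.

The binomial likelihood is conjugate to the Beta prior: with 2 successes and 12 failures, the posterior is Beta(7+2, 7.5+12) = Beta(9, 19.5).
E[θ | data] = 9/(9+19.5) = 0.3158.

Posterior mean ≈ 0.3158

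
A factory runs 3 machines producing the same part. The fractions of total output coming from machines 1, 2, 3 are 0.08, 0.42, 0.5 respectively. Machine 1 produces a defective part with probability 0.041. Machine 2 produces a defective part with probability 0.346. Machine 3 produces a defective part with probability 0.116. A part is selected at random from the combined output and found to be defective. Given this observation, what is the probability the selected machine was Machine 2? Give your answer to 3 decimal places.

Posterior probability ≈ 0.703

Tabulate prior·likelihood by source: [1] prior 0.08, lik 0.041, product 0.003280; [2] prior 0.42, lik 0.346, product 0.1453; [3] prior 0.5, lik 0.116, product 0.05800.
Normalizing constant = 0.20660; the posterior for Machine 2 is its product over the sum, 0.1453/0.20660 = 0.703.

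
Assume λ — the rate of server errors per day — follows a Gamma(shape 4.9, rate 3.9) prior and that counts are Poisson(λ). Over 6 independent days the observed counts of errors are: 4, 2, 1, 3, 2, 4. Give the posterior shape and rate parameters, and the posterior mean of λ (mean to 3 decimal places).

The Poisson likelihood adds the total count to the shape and the number of exposure periods to the rate. Here ∑xᵢ = 16 and n = 6, so shape 4.9→20.9 and rate 3.9→9.9.
Posterior mean = shape/rate = 20.9/9.9 = 2.111.

Posterior: Gamma(shape=20.9, rate=9.9); mean ≈ 2.111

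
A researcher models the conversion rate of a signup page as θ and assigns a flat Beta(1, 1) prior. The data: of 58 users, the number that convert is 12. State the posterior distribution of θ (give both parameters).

Observing 12 successes and 46 failures updates Beta(1, 1) by adding the success and failure counts to the two shape parameters: α = 1+12 = 13, β = 1+46 = 47.

Posterior: Beta(13, 47)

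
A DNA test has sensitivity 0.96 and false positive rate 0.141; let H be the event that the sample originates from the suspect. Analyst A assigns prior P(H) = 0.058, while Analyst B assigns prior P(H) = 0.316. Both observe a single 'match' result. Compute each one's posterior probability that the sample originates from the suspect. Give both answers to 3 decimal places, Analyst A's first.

Analyst A: 0.295; Analyst B: 0.759

P('+'|H) = 0.96, P('+'|¬H) = 0.141.
Analyst A: numerator 0.96·0.058 = 0.055680; evidence = 0.055680+0.141·0.942 = 0.18850; posterior = 0.295.
Analyst B: numerator 0.96·0.316 = 0.30336; evidence = 0.30336+0.141·0.684 = 0.39980; posterior = 0.759.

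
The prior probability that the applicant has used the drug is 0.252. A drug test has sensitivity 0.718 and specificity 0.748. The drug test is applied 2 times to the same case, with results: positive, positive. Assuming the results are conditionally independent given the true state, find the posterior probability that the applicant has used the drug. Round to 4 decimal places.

With H the event that the applicant has used the drug, the joint likelihood of the observed sequence is P(data|H) = 0.718·0.718 = 0.51552 and P(data|¬H) = 0.252·0.252 = 0.063504.
Bayes: P(H|data) = 0.252·0.51552 / (0.252·0.51552 + 0.748·0.063504) = 0.12991/0.17741 = 0.7323.

Posterior P(H) ≈ 0.7323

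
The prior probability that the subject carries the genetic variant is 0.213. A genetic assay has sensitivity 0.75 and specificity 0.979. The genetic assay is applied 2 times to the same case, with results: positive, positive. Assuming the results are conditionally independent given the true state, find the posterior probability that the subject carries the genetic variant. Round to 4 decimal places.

Posterior P(H) ≈ 0.9971

Let H be the event that the subject carries the genetic variant; start with P(H) = 0.213. P('positive'|H) = 0.75, P('positive'|¬H) = 0.021.
Update on result 1 ('positive'): P(H) ← 0.75·0.2130 / (0.75·0.2130 + 0.021·0.7870) = 0.15975/0.17628 = 0.9062.
Update on result 2 ('positive'): P(H) ← 0.75·0.9062 / (0.75·0.9062 + 0.021·0.0938) = 0.67968/0.68165 = 0.9971.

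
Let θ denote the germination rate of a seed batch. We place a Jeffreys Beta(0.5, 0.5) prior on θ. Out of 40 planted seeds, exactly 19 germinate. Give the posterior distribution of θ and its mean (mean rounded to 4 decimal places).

Posterior: Beta(19.5, 21.5); mean ≈ 0.4756

The binomial likelihood is conjugate to the Beta prior: with 19 successes and 21 failures, the posterior is Beta(0.5+19, 0.5+21) = Beta(19.5, 21.5).
Posterior mean = α/(α+β) = 19.5/41 = 0.4756.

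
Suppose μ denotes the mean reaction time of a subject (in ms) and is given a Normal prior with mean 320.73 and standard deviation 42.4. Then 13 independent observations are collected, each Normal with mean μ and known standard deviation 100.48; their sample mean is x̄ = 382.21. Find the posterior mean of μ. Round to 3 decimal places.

Posterior mean ≈ 363.663

Prior precision 1/τ₀² = 1/42.4² = 0.00055625; data precision n/σ² = 13/100.48² = 0.00128761.
Posterior precision = 0.00055625 + 0.00128761 = 0.00184386.
Posterior mean = (0.00055625·320.73 + 0.00128761·382.21) / 0.00184386 = 363.663.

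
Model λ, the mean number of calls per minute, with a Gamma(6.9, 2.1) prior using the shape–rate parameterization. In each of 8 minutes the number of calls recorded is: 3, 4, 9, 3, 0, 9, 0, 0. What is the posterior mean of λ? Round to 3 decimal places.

Total count ∑xᵢ = 28 over n = 8 minutes.
Gamma is conjugate to the Poisson likelihood: posterior is Gamma(shape = 6.9+28 = 34.9, rate = 2.1+8 = 10.1).
Posterior mean = shape/rate = 34.9/10.1 = 3.455.

Posterior mean ≈ 3.455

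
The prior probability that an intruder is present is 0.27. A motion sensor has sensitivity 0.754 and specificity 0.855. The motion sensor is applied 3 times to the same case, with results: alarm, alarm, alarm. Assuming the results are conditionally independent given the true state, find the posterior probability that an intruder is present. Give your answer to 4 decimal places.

Posterior P(H) ≈ 0.9811

With H the event that an intruder is present, the joint likelihood of the observed sequence is P(data|H) = 0.754·0.754·0.754 = 0.42866 and P(data|¬H) = 0.145·0.145·0.145 = 0.0030486.
Bayes: P(H|data) = 0.27·0.42866 / (0.27·0.42866 + 0.73·0.0030486) = 0.11574/0.11796 = 0.9811.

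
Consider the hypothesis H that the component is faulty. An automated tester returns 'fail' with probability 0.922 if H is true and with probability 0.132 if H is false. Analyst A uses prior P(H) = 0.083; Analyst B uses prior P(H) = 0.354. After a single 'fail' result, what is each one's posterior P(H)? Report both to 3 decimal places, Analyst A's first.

Analyst A: 0.387; Analyst B: 0.793

P('+'|H) = 0.922, P('+'|¬H) = 0.132.
Analyst A: numerator 0.922·0.083 = 0.076526; evidence = 0.076526+0.132·0.917 = 0.19757; posterior = 0.387.
Analyst B: numerator 0.922·0.354 = 0.32639; evidence = 0.32639+0.132·0.646 = 0.41166; posterior = 0.793.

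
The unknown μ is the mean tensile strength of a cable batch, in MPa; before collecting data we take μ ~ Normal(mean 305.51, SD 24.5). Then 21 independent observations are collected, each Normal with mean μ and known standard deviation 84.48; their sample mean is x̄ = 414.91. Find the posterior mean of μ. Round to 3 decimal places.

Posterior mean ≈ 375.361

Prior precision 1/τ₀² = 1/24.5² = 0.00166597; data precision n/σ² = 21/84.48² = 0.00294247.
Posterior precision = 0.00166597 + 0.00294247 = 0.00460844.
Posterior mean = (0.00166597·305.51 + 0.00294247·414.91) / 0.00460844 = 375.361.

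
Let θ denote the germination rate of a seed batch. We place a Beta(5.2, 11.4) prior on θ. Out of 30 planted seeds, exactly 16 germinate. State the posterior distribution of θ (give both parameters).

The binomial likelihood is conjugate to the Beta prior: with 16 successes and 14 failures, the posterior is Beta(5.2+16, 11.4+14) = Beta(21.2, 25.4).

Posterior: Beta(21.2, 25.4)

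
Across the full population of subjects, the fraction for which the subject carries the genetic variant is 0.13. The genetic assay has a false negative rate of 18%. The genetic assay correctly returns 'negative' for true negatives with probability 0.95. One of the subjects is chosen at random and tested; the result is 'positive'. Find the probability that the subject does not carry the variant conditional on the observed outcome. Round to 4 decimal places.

Write H for 'the subject carries the genetic variant'. Prior odds H:¬H = 0.13/0.87 = 0.14943. For the 'positive' outcome, the likelihood ratio is 0.82/0.05 = 16.400.
Posterior odds = 0.14943 × 16.400 = 2.4506, so P(H|E) = 2.4506/(1+2.4506) = 0.7102. Then P(¬H|E) = 1 − 0.7102 = 0.2898.

P(¬H | E) ≈ 0.2898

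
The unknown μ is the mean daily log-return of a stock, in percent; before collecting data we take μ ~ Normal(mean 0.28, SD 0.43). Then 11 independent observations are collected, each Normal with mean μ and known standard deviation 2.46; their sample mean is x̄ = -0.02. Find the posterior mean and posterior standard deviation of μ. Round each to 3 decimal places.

Prior precision 1/τ₀² = 1/0.43² = 5.40833; data precision n/σ² = 11/2.46² = 1.81770.
Posterior precision = 5.40833 + 1.81770 = 7.22603, giving posterior SD = 1/√7.22603 = 0.372.
Posterior mean = (5.40833·0.28 + 1.81770·-0.02) / 7.22603 = 0.205.

Posterior mean ≈ 0.205; posterior SD ≈ 0.372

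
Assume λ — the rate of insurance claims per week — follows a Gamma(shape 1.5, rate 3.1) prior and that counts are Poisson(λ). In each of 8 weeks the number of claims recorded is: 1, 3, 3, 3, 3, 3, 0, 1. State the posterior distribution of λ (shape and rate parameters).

Total count ∑xᵢ = 17 over n = 8 weeks.
Gamma is conjugate to the Poisson likelihood: posterior is Gamma(shape = 1.5+17 = 18.5, rate = 3.1+8 = 11.1).

Posterior: Gamma(shape=18.5, rate=11.1)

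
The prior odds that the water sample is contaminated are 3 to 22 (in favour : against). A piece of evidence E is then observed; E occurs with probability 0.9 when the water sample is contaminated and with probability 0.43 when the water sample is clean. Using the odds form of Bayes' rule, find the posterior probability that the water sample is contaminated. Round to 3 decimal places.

Posterior probability ≈ 0.222

Prior odds = 3/22 = 0.13636.
Likelihood ratio for E = 0.9/0.43 = 2.0930.
Posterior odds = prior odds × LR = 0.28541.
Posterior probability = odds/(1+odds) = 0.28541/1.2854 = 0.222.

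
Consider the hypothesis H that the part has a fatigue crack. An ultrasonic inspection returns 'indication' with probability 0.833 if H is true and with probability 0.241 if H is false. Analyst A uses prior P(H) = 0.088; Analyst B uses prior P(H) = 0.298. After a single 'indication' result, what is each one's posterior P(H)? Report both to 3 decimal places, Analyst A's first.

Analyst A: 0.250; Analyst B: 0.595

P('+'|H) = 0.833, P('+'|¬H) = 0.241.
Analyst A: numerator 0.833·0.088 = 0.073304; evidence = 0.073304+0.241·0.912 = 0.29310; posterior = 0.250.
Analyst B: numerator 0.833·0.298 = 0.24823; evidence = 0.24823+0.241·0.702 = 0.41742; posterior = 0.595.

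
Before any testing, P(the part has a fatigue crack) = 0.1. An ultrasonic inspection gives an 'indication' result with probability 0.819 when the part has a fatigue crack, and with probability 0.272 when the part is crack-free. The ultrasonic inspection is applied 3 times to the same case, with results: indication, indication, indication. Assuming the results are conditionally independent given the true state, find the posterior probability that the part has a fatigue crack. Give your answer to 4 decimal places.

With H the event that the part has a fatigue crack, the joint likelihood of the observed sequence is P(data|H) = 0.819·0.819·0.819 = 0.54935 and P(data|¬H) = 0.272·0.272·0.272 = 0.020124.
Bayes: P(H|data) = 0.1·0.54935 / (0.1·0.54935 + 0.9·0.020124) = 0.054935/0.073047 = 0.7521.

Posterior P(H) ≈ 0.7521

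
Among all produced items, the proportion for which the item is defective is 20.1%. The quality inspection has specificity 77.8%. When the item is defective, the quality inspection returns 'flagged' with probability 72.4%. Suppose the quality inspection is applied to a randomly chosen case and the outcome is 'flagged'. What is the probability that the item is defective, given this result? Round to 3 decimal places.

Let H be the event that the item is defective. P(H) = 0.201, so P(¬H) = 0.799. With E the 'flagged' result, P(E|H) = 0.724 and P(E|¬H) = 0.222.
P(E) = 0.724·0.201 + 0.222·0.799 = 0.14552 + 0.17738 = 0.32290.
By Bayes' theorem, P(H|E) = 0.14552 / 0.32290 = 0.451.

P(H | E) ≈ 0.451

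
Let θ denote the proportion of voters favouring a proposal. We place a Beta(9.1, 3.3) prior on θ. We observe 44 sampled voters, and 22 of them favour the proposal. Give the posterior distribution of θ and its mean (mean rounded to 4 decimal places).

The binomial likelihood is conjugate to the Beta prior: with 22 successes and 22 failures, the posterior is Beta(9.1+22, 3.3+22) = Beta(31.1, 25.3).
E[θ | data] = 31.1/(31.1+25.3) = 0.5514.

Posterior: Beta(31.1, 25.3); mean ≈ 0.5514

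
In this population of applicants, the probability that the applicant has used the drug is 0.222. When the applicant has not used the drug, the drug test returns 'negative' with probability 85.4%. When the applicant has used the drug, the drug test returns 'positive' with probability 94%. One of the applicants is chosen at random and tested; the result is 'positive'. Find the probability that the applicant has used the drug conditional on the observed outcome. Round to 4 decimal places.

Write H for 'the applicant has used the drug'. Prior odds H:¬H = 0.222/0.778 = 0.28535. For the 'positive' outcome, the likelihood ratio is 0.94/0.146 = 6.4384.
Posterior odds = 0.28535 × 6.4384 = 1.8372, so P(H|E) = 1.8372/(1+1.8372) = 0.6475.

P(H | E) ≈ 0.6475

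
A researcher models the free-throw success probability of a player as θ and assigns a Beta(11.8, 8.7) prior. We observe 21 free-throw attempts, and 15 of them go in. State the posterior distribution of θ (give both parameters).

Posterior: Beta(26.8, 14.7)

Observing 15 successes and 6 failures updates Beta(11.8, 8.7) by adding the success and failure counts to the two shape parameters: α = 11.8+15 = 26.8, β = 8.7+6 = 14.7.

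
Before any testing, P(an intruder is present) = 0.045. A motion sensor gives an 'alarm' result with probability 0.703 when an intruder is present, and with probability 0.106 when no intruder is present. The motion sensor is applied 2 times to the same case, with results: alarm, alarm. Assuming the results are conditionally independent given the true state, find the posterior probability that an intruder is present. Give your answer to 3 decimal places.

Let H be the event that an intruder is present; start with P(H) = 0.045. P('alarm'|H) = 0.703, P('alarm'|¬H) = 0.106.
Update on result 1 ('alarm'): P(H) ← 0.703·0.0450 / (0.703·0.0450 + 0.106·0.9550) = 0.031635/0.13286 = 0.2381.
Update on result 2 ('alarm'): P(H) ← 0.703·0.2381 / (0.703·0.2381 + 0.106·0.7619) = 0.16738/0.24814 = 0.6745.

Posterior P(H) ≈ 0.675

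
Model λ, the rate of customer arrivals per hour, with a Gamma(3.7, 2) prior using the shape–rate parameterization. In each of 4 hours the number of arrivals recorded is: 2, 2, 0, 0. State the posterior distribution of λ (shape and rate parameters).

Posterior: Gamma(shape=7.7, rate=6)

Total count ∑xᵢ = 4 over n = 4 hours.
Gamma is conjugate to the Poisson likelihood: posterior is Gamma(shape = 3.7+4 = 7.7, rate = 2+4 = 6).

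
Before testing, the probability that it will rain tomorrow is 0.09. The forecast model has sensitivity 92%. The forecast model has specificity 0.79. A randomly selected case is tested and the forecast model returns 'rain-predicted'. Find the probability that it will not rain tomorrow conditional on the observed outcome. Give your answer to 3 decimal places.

Write H for 'it will rain tomorrow'. Prior odds H:¬H = 0.09/0.91 = 0.098901. For the 'rain-predicted' outcome, the likelihood ratio is 0.92/0.21 = 4.3810.
Posterior odds = 0.098901 × 4.3810 = 0.43328, so P(H|E) = 0.43328/(1+0.43328) = 0.302. Then P(¬H|E) = 1 − 0.302 = 0.698.

P(¬H | E) ≈ 0.698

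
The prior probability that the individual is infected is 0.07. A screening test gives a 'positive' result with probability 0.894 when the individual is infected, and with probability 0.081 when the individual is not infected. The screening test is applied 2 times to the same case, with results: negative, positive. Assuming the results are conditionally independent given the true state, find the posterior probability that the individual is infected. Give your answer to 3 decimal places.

Posterior P(H) ≈ 0.087

With H the event that the individual is infected, the joint likelihood of the observed sequence is P(data|H) = 0.106·0.894 = 0.094764 and P(data|¬H) = 0.919·0.081 = 0.074439.
Bayes: P(H|data) = 0.07·0.094764 / (0.07·0.094764 + 0.93·0.074439) = 0.0066335/0.075862 = 0.0874.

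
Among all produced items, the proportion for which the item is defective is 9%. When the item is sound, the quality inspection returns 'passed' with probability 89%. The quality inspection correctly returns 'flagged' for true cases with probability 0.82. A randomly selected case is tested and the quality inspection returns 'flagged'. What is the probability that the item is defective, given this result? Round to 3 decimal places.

Write H for 'the item is defective'. Prior odds H:¬H = 0.09/0.91 = 0.098901. For the 'flagged' outcome, the likelihood ratio is 0.82/0.11 = 7.4545.
Posterior odds = 0.098901 × 7.4545 = 0.73726, so P(H|E) = 0.73726/(1+0.73726) = 0.424.

P(H | E) ≈ 0.424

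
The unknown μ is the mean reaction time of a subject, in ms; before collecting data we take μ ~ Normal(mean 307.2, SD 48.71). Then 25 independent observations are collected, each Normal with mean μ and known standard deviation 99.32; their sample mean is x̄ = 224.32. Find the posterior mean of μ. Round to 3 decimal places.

Posterior mean ≈ 236.138

With known σ, the Normal prior is conjugate. Weight on the data is w = (n/σ²)/(n/σ² + 1/τ₀²) = 0.00253435/(0.00253435+0.00042147) = 0.85741.
Posterior mean = w·x̄ + (1−w)·μ₀ = 0.85741·224.32 + 0.14259·307.2 = 236.138.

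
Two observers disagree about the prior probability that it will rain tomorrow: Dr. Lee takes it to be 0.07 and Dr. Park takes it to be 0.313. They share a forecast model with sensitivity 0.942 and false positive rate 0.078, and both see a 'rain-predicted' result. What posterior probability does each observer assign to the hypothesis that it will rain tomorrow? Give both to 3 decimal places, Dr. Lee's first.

The likelihood ratio for a 'rain-predicted' result is 0.942/0.078 = 12.077.
Dr. Lee: prior odds 0.07/0.93 = 0.075269; posterior odds 0.90902; posterior probability 0.476.
Dr. Park: prior odds 0.313/0.687 = 0.45560; posterior odds 5.5023; posterior probability 0.846.

Dr. Lee: 0.476; Dr. Park: 0.846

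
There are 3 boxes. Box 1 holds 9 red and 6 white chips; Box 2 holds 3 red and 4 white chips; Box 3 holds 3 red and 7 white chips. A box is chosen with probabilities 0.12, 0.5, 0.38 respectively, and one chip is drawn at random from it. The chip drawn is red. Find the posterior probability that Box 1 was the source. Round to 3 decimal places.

P(red|Box 1) = 0.6; P(red|Box 2) = 0.4286; P(red|Box 3) = 0.3.
Prior × likelihood for each source: 0.12·0.6=0.07200, 0.5·0.4286=0.2143, 0.38·0.3=0.1140. Summing gives P(red) = 0.40029.
P(Box 1 | red) = 0.07200 / 0.40029 = 0.180.

Posterior probability ≈ 0.180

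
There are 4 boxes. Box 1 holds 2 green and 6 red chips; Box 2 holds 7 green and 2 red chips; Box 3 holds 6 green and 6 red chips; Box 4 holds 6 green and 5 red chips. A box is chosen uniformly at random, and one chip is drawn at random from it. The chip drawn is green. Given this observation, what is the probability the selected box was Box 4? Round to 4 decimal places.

Posterior probability ≈ 0.2631

P(green|Box 1) = 0.25; P(green|Box 2) = 0.7778; P(green|Box 3) = 0.5; P(green|Box 4) = 0.5455.
Prior × likelihood for each source: 0.25·0.25=0.06250, 0.25·0.7778=0.1944, 0.25·0.5=0.1250, 0.25·0.5455=0.1364. Summing gives P(green) = 0.51831.
P(Box 4 | green) = 0.1364 / 0.51831 = 0.2631.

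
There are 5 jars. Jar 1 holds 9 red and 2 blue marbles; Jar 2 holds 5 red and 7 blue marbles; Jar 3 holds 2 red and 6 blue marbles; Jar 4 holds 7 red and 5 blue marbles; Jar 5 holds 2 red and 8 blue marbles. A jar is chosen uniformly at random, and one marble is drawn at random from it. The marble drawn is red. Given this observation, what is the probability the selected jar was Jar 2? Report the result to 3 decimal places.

P(red|Jar 1) = 0.8182; P(red|Jar 2) = 0.4167; P(red|Jar 3) = 0.25; P(red|Jar 4) = 0.5833; P(red|Jar 5) = 0.2.
Prior × likelihood for each source: 0.2·0.8182=0.1636, 0.2·0.4167=0.08333, 0.2·0.25=0.05000, 0.2·0.5833=0.1167, 0.2·0.2=0.04000. Summing gives P(red) = 0.45364.
P(Jar 2 | red) = 0.08333 / 0.45364 = 0.184.

Posterior probability ≈ 0.184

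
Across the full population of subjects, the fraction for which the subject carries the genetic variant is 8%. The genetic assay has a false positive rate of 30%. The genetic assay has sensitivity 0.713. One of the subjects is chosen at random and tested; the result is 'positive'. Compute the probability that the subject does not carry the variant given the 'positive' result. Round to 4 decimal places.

Write H for 'the subject carries the genetic variant'. Prior odds H:¬H = 0.08/0.92 = 0.086957. For the 'positive' outcome, the likelihood ratio is 0.713/0.3 = 2.3767.
Posterior odds = 0.086957 × 2.3767 = 0.20667, so P(H|E) = 0.20667/(1+0.20667) = 0.1713. Then P(¬H|E) = 1 − 0.1713 = 0.8287.

P(¬H | E) ≈ 0.8287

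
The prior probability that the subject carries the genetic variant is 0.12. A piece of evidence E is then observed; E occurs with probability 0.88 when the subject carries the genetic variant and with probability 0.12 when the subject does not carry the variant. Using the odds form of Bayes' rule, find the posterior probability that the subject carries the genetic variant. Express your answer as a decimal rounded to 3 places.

Prior odds = 0.12/(1−0.12) = 0.13636. In log-odds, ln(0.13636) = -1.9924.
Add log likelihood ratio: ln(7.3333) = 1.9924.
Posterior log-odds = 0, so posterior odds = exp(0) = 1.0000. Converting, P(H|E) = 1.0000/2.0000 = 0.500.

Posterior probability ≈ 0.500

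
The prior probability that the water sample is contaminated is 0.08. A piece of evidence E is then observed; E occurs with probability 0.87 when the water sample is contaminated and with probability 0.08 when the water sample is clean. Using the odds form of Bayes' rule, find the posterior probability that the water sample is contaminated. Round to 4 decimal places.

Prior odds = 0.08/(1−0.08) = 0.086957. In log-odds, ln(0.086957) = -2.4423.
Add log likelihood ratio: ln(10.875) = 2.3865.
Posterior log-odds = -0.055880, so posterior odds = exp(-0.055880) = 0.94565. Converting, P(H|E) = 0.94565/1.9457 = 0.4860.

Posterior probability ≈ 0.4860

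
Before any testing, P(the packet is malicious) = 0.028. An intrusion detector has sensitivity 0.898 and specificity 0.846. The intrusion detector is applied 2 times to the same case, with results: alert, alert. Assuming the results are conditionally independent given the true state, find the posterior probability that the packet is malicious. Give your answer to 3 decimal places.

With H the event that the packet is malicious, the joint likelihood of the observed sequence is P(data|H) = 0.898·0.898 = 0.80640 and P(data|¬H) = 0.154·0.154 = 0.023716.
Bayes: P(H|data) = 0.028·0.80640 / (0.028·0.80640 + 0.972·0.023716) = 0.022579/0.045631 = 0.4948.

Posterior P(H) ≈ 0.495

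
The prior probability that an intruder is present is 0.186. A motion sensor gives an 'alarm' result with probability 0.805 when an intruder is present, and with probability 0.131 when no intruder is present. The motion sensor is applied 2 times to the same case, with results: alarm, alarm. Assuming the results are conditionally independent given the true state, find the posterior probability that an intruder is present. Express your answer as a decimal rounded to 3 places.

With H the event that an intruder is present, the joint likelihood of the observed sequence is P(data|H) = 0.805·0.805 = 0.64803 and P(data|¬H) = 0.131·0.131 = 0.017161.
Bayes: P(H|data) = 0.186·0.64803 / (0.186·0.64803 + 0.814·0.017161) = 0.12053/0.13450 = 0.8961.

Posterior P(H) ≈ 0.896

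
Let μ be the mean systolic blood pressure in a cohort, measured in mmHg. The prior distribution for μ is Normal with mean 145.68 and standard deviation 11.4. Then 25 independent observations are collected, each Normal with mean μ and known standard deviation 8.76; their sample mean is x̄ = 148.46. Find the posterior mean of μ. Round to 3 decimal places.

Posterior mean ≈ 148.396

With known σ, the Normal prior is conjugate. Weight on the data is w = (n/σ²)/(n/σ² + 1/τ₀²) = 0.325786/(0.325786+0.00769468) = 0.97693.
Posterior mean = w·x̄ + (1−w)·μ₀ = 0.97693·148.46 + 0.023074·145.68 = 148.396.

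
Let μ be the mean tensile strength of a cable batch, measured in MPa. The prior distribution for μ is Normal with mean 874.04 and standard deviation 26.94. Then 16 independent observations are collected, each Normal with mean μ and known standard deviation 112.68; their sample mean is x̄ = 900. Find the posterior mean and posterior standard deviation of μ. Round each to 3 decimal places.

Posterior mean ≈ 886.441; posterior SD ≈ 19.470

With known σ, the Normal prior is conjugate. Weight on the data is w = (n/σ²)/(n/σ² + 1/τ₀²) = 0.00126016/(0.00126016+0.00137786) = 0.47769.
Posterior mean = w·x̄ + (1−w)·μ₀ = 0.47769·900 + 0.52231·874.04 = 886.441. Posterior variance = 1/(0.00126016+0.00137786) = 379.072, so SD = 19.470.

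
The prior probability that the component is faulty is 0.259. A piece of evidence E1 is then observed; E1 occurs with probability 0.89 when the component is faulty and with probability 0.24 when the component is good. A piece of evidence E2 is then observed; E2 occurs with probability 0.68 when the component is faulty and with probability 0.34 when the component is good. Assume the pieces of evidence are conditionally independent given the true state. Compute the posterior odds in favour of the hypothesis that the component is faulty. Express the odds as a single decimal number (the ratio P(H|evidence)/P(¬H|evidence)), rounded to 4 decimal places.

Posterior odds ≈ 2.5923

Prior odds = 0.259/(1−0.259) = 0.34953. In log-odds, ln(0.34953) = -1.0512.
Add log likelihood ratios: ln(3.7083) + ln(2.0000) = 2.0037.
Posterior log-odds = 0.95256, so posterior odds = exp(0.95256) = 2.5923.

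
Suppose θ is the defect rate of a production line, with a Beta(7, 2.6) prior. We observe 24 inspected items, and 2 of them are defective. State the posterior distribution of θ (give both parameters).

Posterior: Beta(9, 24.6)

The binomial likelihood is conjugate to the Beta prior: with 2 successes and 22 failures, the posterior is Beta(7+2, 2.6+22) = Beta(9, 24.6).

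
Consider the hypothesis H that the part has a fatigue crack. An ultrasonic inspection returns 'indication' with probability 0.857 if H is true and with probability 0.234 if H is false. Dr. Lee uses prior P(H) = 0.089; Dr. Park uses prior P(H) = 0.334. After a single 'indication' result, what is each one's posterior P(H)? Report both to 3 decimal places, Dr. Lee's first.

Dr. Lee: 0.264; Dr. Park: 0.647

The likelihood ratio for an 'indication' result is 0.857/0.234 = 3.6624.
Dr. Lee: prior odds 0.089/0.911 = 0.097695; posterior odds 0.35780; posterior probability 0.264.
Dr. Park: prior odds 0.334/0.666 = 0.50150; posterior odds 1.8367; posterior probability 0.647.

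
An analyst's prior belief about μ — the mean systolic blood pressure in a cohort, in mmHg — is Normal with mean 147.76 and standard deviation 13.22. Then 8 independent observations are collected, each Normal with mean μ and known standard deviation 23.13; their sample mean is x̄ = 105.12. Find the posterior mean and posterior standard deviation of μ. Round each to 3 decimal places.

Posterior mean ≈ 116.921; posterior SD ≈ 6.955

Prior precision 1/τ₀² = 1/13.22² = 0.00572186; data precision n/σ² = 8/23.13² = 0.0149534.
Posterior precision = 0.00572186 + 0.0149534 = 0.0206752, giving posterior SD = 1/√0.0206752 = 6.955.
Posterior mean = (0.00572186·147.76 + 0.0149534·105.12) / 0.0206752 = 116.921.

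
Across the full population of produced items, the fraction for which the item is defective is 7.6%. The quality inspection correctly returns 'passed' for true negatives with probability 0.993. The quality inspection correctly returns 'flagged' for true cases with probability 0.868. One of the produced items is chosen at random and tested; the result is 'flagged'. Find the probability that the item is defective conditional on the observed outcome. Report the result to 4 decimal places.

P(H | E) ≈ 0.9107

Let H be the event that the item is defective. P(H) = 0.076, so P(¬H) = 0.924. With E the 'flagged' result, P(E|H) = 0.868 and P(E|¬H) = 0.007.
P(E) = 0.868·0.076 + 0.007·0.924 = 0.065968 + 0.0064680 = 0.072436.
By Bayes' theorem, P(H|E) = 0.065968 / 0.072436 = 0.9107.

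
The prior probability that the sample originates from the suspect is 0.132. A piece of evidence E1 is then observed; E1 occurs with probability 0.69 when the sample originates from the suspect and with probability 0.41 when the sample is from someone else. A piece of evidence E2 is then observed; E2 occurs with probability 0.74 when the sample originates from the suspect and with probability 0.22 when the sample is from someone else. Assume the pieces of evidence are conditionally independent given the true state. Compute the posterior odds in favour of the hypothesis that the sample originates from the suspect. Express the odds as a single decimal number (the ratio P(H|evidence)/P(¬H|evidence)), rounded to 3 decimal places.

Prior odds = 0.132/(1−0.132) = 0.15207.
Likelihood ratio for E1 = 0.69/0.41 = 1.6829.
Likelihood ratio for E2 = 0.74/0.22 = 3.3636.
Posterior odds = prior odds × LR₁ × LR₂ = 0.86085.

Posterior odds ≈ 0.861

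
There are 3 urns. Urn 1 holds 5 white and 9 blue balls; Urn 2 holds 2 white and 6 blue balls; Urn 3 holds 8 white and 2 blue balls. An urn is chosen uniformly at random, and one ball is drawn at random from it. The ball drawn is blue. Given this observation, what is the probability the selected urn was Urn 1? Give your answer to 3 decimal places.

Posterior probability ≈ 0.404

P(blue|Urn 1) = 0.6429; P(blue|Urn 2) = 0.75; P(blue|Urn 3) = 0.2.
Prior × likelihood for each source: 0.333333·0.6429=0.2143, 0.333333·0.75=0.2500, 0.333333·0.2=0.06667. Summing gives P(blue) = 0.53095.
P(Urn 1 | blue) = 0.2143 / 0.53095 = 0.404.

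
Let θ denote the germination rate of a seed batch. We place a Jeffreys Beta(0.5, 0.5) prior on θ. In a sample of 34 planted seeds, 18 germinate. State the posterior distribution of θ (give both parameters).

The binomial likelihood is conjugate to the Beta prior: with 18 successes and 16 failures, the posterior is Beta(0.5+18, 0.5+16) = Beta(18.5, 16.5).

Posterior: Beta(18.5, 16.5)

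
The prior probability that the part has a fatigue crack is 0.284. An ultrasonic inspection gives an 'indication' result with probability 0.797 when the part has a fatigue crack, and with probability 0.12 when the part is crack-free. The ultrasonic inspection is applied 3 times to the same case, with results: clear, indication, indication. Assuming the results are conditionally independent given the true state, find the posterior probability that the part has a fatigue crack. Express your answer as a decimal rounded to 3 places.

Posterior P(H) ≈ 0.801

Let H be the event that the part has a fatigue crack; start with P(H) = 0.284. P('indication'|H) = 0.797, P('indication'|¬H) = 0.12.
Update on result 1 ('clear'): P(H) ← 0.203·0.2840 / (0.203·0.2840 + 0.88·0.7160) = 0.057652/0.68773 = 0.0838.
Update on result 2 ('indication'): P(H) ← 0.797·0.0838 / (0.797·0.0838 + 0.12·0.9162) = 0.066812/0.17675 = 0.3780.
Update on result 3 ('indication'): P(H) ← 0.797·0.3780 / (0.797·0.3780 + 0.12·0.6220) = 0.30126/0.37590 = 0.8014.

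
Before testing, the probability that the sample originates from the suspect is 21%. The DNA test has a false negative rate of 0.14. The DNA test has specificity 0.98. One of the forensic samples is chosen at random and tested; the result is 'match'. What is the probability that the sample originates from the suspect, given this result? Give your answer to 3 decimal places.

P(H | E) ≈ 0.920

Let H be the event that the sample originates from the suspect. P(H) = 0.21, so P(¬H) = 0.79. With E the 'match' result, P(E|H) = 0.86 and P(E|¬H) = 0.02.
P(E) = 0.86·0.21 + 0.02·0.79 = 0.18060 + 0.015800 = 0.19640.
By Bayes' theorem, P(H|E) = 0.18060 / 0.19640 = 0.920.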